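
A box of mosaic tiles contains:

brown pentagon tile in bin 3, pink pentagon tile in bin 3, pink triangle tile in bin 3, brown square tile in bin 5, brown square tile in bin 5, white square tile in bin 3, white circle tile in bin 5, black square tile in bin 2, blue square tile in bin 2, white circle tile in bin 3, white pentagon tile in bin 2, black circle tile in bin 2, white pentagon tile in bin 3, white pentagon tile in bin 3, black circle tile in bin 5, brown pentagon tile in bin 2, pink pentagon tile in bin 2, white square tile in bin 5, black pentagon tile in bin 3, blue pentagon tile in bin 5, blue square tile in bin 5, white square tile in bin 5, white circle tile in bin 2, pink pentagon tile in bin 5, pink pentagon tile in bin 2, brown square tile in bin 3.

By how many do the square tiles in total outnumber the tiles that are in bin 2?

square tiles: 9.
tiles in bin 2: 8.
9 − 8 = 1.

1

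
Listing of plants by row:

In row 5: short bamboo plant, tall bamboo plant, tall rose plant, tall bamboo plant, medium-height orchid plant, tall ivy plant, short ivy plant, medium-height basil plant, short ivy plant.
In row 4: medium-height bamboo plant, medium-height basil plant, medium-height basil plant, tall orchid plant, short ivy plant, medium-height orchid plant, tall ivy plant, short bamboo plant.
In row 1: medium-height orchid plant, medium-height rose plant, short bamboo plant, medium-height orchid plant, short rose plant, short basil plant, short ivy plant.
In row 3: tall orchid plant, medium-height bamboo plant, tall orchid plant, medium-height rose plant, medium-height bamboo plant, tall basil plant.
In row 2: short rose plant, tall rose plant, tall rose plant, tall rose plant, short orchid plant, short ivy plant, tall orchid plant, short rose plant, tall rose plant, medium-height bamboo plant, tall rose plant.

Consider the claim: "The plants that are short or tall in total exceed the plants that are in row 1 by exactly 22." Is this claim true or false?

False

There are 28 plants that are short or tall.
There are 7 plants in row 1.
The claim requires 28 − 7 (= 21) to equal 22, which does not hold.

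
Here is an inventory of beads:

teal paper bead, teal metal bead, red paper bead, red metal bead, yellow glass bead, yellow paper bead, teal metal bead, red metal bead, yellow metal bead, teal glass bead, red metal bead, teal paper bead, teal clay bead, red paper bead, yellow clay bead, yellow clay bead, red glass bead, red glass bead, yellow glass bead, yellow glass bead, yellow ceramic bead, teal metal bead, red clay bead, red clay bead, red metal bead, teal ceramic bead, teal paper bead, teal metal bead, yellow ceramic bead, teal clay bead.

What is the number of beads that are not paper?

Total beads: 30; with the excluded value: 6; remaining 30 − 6 = 24.

24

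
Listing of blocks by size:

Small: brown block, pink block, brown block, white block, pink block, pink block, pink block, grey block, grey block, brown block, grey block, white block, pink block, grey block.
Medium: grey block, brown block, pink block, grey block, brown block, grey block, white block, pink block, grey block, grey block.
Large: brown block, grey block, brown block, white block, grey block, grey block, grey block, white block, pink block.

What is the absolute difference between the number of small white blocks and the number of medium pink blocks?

small white blocks: 2. medium pink blocks: 2.
|2 − 2| = 2 − 2 = 0.

0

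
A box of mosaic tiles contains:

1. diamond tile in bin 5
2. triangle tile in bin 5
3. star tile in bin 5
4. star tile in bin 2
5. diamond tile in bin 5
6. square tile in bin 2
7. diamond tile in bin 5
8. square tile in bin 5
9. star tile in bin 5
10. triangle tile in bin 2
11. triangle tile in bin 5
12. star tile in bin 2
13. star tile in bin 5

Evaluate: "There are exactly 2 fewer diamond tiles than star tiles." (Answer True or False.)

True

diamond tiles: 3.
star tiles: 5.
The claim requires 5 − 3 (= 2) to equal 2, which holds.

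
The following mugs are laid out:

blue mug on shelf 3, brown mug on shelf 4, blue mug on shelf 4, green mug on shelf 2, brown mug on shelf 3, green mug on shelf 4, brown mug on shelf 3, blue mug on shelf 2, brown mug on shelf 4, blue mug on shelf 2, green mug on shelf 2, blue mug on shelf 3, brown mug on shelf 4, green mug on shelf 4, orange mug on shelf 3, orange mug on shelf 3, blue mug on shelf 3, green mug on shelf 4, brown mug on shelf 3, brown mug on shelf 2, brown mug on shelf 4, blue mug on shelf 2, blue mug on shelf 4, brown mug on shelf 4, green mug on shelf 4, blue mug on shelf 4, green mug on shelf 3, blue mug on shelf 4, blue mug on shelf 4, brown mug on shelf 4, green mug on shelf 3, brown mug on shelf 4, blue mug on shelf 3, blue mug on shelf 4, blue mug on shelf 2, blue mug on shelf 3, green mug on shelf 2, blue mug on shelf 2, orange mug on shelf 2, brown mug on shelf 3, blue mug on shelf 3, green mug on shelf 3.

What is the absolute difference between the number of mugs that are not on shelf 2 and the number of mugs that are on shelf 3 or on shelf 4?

mugs that are not on shelf 2: 32. mugs on shelf 3 or on shelf 4: 32.
|32 − 32| = 32 − 32 = 0.

0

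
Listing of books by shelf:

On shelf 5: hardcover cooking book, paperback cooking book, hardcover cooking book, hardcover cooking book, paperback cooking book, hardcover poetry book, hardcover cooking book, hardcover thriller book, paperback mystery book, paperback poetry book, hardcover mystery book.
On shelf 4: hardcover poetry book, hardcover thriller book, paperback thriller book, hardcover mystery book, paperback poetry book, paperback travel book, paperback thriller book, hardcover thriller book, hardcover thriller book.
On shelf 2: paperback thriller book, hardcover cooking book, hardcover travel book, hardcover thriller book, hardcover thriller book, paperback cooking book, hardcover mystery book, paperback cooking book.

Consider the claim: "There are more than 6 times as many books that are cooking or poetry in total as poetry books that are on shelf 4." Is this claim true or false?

True

books that are cooking or poetry: 13.
poetry books on shelf 4: 2.
The claim requires 13 > 6 × 2 = 12, which holds.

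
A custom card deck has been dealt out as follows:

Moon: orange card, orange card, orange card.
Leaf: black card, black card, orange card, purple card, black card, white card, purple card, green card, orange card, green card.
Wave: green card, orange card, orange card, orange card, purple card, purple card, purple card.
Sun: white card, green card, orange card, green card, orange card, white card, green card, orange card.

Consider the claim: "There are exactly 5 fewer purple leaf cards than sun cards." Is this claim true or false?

There are 2 purple leaf cards.
There are 8 sun cards.
The claim requires 8 − 2 (= 6) to equal 5, which does not hold.

False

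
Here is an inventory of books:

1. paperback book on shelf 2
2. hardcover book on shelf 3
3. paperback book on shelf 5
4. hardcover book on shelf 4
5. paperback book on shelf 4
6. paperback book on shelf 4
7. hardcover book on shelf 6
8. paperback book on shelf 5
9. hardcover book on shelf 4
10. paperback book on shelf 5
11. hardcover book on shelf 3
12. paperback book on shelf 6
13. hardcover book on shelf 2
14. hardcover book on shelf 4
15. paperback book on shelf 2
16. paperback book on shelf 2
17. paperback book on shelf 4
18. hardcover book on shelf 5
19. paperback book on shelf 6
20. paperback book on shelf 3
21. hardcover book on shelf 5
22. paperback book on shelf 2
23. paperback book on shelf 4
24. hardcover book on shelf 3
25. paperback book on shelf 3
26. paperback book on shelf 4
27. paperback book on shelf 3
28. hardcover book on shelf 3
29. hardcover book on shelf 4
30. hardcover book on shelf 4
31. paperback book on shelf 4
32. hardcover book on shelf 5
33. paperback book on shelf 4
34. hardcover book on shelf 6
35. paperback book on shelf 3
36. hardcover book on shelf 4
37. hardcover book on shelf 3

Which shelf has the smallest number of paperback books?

shelf 6

Counts by shelf (restricted to paperback books): shelf 4→7, shelf 3→4, shelf 2→4, shelf 5→3, shelf 6→2.
The minimum is 2, held uniquely by shelf 6.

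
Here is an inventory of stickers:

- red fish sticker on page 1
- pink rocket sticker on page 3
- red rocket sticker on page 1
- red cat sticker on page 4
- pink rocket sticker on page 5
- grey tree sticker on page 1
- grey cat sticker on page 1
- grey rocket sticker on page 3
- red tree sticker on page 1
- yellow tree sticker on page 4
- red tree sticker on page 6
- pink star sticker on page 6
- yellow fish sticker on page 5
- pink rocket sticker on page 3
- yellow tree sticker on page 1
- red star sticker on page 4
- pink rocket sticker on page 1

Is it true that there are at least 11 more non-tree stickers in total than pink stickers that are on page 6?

There are 12 non-tree stickers.
There is 1 pink sticker on page 6.
The claim requires 12 − 1 = 11 ≥ 11, which holds.

True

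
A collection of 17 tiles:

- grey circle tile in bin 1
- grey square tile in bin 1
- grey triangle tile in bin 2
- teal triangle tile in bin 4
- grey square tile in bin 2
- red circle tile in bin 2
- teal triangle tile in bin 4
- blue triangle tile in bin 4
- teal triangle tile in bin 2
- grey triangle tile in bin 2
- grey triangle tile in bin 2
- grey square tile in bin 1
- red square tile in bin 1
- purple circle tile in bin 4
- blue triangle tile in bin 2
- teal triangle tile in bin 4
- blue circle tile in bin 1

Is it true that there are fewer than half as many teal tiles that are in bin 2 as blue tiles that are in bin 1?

False

teal tiles in bin 2: 1.
blue tiles in bin 1: 1.
The claim requires 2 × 1 = 2 < 1, which does not hold.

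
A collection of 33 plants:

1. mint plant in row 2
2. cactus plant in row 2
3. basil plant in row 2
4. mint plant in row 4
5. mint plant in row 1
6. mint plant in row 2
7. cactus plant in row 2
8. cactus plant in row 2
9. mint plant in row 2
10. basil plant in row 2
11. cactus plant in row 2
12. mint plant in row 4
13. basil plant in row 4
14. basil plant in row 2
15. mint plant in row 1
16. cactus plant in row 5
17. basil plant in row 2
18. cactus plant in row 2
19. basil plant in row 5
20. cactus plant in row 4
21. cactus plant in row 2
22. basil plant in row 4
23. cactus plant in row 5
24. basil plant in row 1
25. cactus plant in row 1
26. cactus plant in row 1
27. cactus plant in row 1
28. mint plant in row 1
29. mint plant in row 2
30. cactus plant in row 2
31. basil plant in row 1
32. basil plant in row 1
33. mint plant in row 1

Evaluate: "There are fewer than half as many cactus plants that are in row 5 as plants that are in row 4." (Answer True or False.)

True

cactus plants in row 5: 2.
plants in row 4: 5.
The claim requires 2 × 2 = 4 < 5, which holds.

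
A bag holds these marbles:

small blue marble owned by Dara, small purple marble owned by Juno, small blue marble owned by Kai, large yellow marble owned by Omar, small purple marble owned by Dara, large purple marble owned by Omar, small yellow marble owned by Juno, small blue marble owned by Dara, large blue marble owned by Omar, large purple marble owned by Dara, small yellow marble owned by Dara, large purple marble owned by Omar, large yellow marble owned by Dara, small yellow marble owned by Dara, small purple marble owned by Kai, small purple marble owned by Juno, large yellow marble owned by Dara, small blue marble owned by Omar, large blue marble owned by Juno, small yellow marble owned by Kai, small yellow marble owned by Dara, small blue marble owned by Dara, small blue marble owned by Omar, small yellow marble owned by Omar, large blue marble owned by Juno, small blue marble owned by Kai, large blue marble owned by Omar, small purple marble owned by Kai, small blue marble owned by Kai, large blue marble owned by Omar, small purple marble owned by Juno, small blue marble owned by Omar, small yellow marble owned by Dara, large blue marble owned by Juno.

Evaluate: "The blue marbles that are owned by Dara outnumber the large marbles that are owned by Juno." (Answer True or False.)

False

Count of blue marbles owned by Dara: 3.
Count of large marbles owned by Juno: 3.
The claim requires 3 > 3, which does not hold.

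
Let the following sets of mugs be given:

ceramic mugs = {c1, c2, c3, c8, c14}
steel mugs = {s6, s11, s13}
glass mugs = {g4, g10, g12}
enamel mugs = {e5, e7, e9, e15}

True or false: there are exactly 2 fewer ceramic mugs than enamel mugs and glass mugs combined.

|ceramic mugs| = 5.
enamel mugs: 4; glass mugs: 3; combined: 4 + 3 = 7.
The claim requires 7 − 5 (= 2) to equal 2, which holds.

True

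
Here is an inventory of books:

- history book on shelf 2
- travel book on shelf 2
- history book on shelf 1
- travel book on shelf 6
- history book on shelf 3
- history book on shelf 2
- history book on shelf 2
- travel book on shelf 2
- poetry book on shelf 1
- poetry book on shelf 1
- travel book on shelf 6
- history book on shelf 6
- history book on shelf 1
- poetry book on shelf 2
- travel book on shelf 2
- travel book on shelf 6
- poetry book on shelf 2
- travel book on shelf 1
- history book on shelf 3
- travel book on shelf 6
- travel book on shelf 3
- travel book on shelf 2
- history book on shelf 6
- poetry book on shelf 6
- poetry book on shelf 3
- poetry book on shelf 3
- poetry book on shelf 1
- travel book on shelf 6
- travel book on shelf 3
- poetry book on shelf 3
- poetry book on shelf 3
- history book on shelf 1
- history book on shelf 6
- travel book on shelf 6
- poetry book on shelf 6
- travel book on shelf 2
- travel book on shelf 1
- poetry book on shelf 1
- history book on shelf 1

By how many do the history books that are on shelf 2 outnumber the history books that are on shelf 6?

history books on shelf 2: 3.
history books on shelf 6: 3.
3 − 3 = 0.

0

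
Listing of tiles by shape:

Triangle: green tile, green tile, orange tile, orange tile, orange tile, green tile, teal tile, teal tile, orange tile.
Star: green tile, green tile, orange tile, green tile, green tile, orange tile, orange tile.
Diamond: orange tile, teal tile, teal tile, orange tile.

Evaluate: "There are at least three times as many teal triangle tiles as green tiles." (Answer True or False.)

False

There are 2 teal triangle tiles.
There are 7 green tiles.
The claim requires 2 ≥ 3 × 7 = 21, which does not hold.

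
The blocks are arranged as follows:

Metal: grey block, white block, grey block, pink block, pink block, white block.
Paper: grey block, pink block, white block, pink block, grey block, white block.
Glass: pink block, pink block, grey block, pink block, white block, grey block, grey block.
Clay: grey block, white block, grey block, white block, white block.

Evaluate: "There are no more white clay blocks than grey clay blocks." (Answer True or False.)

|white clay blocks| = 3.
|grey clay blocks| = 2.
The claim requires 3 ≤ 2, which does not hold.

False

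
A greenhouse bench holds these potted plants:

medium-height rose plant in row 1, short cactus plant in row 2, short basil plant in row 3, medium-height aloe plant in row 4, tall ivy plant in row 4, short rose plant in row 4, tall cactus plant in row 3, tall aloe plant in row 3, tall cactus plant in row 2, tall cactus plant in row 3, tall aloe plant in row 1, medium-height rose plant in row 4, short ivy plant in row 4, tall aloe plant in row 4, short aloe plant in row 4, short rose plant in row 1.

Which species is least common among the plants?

basil

Counts by species: aloe 5, rose 4, cactus 4, ivy 2, basil 1.
The minimum is 1, held uniquely by basil.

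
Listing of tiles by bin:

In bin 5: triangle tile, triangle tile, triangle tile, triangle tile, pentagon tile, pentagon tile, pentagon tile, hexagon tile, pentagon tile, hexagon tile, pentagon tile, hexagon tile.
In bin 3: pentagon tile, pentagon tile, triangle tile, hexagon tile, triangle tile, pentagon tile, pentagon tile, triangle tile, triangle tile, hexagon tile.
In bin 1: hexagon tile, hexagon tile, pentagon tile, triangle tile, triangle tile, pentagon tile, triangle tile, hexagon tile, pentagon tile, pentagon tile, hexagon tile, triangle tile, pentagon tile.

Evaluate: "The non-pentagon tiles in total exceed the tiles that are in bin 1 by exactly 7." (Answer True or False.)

non-pentagon tiles: 21.
tiles in bin 1: 13.
The claim requires 21 − 13 (= 8) to equal 7, which does not hold.

False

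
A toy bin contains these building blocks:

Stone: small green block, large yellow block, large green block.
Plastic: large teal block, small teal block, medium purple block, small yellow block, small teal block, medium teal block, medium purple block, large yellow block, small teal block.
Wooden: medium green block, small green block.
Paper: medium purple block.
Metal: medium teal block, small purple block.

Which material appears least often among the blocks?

Counts by material: plastic 9, stone 3, metal 2, wooden 2, paper 1.
The minimum is 1, held uniquely by paper.

paper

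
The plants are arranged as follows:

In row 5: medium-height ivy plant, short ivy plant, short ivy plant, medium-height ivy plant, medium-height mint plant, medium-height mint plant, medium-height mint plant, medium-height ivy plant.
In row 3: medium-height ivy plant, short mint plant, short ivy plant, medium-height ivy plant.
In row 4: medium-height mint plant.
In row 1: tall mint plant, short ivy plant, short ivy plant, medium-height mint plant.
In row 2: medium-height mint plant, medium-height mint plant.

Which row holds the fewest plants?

row 4

Counts by row: row 5→8, row 3→4, row 1→4, row 2→2, row 4→1.
The minimum is 1, held uniquely by row 4.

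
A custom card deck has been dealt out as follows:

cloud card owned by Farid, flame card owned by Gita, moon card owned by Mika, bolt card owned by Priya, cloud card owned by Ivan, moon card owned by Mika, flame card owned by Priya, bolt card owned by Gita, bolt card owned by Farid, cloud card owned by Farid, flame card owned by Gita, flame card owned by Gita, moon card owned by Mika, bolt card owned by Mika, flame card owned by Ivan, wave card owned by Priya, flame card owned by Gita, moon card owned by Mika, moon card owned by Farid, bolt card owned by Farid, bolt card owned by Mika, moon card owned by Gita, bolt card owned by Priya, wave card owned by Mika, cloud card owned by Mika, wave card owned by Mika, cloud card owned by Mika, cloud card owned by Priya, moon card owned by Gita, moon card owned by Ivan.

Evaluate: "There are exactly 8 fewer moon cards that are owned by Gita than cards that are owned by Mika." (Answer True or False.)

moon cards owned by Gita: 2.
cards owned by Mika: 10.
The claim requires 10 − 2 (= 8) to equal 8, which holds.

True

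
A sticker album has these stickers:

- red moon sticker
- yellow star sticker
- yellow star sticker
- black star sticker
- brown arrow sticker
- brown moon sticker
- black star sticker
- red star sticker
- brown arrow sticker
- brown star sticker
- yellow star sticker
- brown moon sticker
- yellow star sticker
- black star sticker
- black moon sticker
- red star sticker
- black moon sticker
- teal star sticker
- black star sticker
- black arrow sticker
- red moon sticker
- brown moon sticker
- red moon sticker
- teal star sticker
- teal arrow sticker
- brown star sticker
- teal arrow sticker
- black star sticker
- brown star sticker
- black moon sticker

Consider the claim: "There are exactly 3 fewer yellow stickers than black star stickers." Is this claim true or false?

There are 4 yellow stickers.
There are 5 black star stickers.
The claim requires 5 − 4 (= 1) to equal 3, which does not hold.

False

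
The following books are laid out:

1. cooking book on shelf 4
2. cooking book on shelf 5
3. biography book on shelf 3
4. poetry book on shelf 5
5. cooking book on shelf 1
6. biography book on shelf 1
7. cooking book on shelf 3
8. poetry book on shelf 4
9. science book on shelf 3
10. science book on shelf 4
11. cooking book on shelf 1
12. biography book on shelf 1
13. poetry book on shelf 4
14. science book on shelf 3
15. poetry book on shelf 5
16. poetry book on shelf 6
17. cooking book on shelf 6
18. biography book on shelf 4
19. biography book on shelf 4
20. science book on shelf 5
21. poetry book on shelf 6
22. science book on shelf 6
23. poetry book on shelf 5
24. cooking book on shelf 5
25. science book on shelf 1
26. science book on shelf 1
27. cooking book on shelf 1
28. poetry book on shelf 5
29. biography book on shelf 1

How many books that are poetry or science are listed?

15

poetry: 8; science: 7; together 8 + 7 = 15.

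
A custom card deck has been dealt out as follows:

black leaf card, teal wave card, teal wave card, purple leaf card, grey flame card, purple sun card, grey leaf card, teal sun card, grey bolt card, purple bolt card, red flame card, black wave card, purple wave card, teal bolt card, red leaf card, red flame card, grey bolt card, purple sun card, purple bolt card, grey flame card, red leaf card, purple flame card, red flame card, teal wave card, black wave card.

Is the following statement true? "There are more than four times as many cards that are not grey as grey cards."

|cards that are not grey| = 20.
|grey cards| = 5.
The claim requires 20 > 4 × 5 = 20, which does not hold.

False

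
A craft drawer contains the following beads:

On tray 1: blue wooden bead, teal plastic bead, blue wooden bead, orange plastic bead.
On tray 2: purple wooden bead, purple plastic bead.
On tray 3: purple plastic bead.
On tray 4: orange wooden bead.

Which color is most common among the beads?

Counts by color: purple 3, orange 2, blue 2, teal 1.
The maximum is 3, held uniquely by purple.

purple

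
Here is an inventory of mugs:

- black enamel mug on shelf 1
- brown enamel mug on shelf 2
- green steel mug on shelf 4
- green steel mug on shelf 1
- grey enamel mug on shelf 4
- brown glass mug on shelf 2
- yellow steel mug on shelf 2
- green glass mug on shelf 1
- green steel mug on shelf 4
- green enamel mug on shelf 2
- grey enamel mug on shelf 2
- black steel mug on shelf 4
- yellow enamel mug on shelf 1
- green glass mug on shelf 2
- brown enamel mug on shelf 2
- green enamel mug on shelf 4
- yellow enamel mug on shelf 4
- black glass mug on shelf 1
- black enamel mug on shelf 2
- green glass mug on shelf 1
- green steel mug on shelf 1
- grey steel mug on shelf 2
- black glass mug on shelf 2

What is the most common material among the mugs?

enamel

Counts by material: enamel 10, steel 7, glass 6.
The maximum is 10, held uniquely by enamel.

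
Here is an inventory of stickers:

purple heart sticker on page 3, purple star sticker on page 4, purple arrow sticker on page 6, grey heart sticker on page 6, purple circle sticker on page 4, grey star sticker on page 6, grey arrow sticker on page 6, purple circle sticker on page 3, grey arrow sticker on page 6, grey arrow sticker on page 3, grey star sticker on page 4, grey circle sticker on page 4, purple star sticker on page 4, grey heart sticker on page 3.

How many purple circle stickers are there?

2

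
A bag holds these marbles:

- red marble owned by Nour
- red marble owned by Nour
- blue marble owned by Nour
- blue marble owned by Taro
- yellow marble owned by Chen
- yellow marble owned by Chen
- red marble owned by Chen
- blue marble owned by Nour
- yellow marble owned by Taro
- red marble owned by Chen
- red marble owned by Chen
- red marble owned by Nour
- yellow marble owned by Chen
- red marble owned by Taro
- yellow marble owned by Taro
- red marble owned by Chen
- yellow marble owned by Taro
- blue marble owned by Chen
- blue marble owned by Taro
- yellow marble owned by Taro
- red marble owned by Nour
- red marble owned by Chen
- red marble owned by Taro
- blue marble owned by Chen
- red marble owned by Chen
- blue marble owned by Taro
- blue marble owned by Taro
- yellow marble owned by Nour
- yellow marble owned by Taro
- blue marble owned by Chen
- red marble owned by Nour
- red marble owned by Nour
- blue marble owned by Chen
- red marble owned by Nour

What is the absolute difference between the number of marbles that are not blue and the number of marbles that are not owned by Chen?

marbles that are not blue: 24. marbles that are not owned by Chen: 21.
|24 − 21| = 24 − 21 = 3.

3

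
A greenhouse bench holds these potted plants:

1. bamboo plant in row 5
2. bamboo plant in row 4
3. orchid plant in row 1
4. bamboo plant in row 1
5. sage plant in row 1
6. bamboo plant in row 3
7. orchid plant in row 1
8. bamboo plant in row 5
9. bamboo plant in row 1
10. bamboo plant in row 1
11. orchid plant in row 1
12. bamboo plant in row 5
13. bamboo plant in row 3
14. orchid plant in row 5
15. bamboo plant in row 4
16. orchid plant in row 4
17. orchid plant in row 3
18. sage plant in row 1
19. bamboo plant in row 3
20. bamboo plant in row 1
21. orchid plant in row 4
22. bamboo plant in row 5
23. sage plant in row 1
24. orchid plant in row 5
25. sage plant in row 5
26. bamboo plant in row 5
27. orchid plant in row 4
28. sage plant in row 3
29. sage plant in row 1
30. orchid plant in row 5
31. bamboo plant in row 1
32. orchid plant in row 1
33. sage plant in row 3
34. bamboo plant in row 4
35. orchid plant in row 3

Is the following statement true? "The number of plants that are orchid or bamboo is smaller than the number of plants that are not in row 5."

|plants that are orchid or bamboo| = 28.
|plants that are not in row 5| = 26.
The claim requires 28 < 26, which does not hold.

False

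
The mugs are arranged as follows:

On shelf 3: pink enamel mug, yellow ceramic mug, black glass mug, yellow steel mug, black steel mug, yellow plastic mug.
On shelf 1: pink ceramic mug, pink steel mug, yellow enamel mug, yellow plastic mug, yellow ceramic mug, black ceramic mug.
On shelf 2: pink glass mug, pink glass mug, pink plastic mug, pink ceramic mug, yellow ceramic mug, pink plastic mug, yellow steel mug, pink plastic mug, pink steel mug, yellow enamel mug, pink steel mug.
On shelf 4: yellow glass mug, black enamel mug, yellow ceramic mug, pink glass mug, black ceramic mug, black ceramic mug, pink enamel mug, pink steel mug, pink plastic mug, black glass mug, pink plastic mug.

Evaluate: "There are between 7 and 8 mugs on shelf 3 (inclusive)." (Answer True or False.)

There are 6 mugs on shelf 3.
The claim requires 7 ≤ 6 ≤ 8, which does not hold.

False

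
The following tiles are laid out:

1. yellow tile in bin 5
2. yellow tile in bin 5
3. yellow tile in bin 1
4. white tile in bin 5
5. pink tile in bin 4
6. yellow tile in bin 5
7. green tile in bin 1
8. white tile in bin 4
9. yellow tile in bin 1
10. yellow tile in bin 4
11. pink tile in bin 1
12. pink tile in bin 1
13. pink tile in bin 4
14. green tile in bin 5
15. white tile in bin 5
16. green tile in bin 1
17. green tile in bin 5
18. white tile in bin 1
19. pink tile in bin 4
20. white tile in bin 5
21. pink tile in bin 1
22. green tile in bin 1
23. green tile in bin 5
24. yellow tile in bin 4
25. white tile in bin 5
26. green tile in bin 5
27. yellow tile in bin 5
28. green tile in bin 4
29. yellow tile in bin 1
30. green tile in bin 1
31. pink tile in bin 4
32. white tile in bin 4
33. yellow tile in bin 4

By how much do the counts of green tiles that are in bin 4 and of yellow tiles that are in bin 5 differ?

3

green tiles in bin 4: 1. yellow tiles in bin 5: 4.
|1 − 4| = 4 − 1 = 3.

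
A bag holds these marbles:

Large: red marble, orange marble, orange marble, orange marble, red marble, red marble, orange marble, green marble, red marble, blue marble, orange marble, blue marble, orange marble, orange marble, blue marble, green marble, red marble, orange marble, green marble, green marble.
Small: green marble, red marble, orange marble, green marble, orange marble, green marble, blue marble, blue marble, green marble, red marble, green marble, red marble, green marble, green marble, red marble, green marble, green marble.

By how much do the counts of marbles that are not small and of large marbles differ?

0

marbles that are not small: 20. large marbles: 20.
|20 − 20| = 20 − 20 = 0.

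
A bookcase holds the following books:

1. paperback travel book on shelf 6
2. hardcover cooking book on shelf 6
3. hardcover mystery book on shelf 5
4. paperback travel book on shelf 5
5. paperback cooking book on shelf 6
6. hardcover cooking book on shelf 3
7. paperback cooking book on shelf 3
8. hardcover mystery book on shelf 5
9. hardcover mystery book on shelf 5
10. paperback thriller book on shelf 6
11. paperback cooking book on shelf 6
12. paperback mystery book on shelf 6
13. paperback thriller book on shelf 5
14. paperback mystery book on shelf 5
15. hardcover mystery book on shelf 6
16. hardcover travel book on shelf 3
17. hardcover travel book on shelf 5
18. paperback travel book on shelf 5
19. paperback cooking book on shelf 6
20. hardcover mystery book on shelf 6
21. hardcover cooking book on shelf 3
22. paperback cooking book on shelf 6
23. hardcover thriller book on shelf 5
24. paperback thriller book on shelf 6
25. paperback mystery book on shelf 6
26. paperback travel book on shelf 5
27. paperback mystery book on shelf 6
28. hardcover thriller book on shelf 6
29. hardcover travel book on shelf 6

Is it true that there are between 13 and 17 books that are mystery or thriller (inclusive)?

|books that are mystery or thriller| = 14.
The claim requires 13 ≤ 14 ≤ 17, which holds.

True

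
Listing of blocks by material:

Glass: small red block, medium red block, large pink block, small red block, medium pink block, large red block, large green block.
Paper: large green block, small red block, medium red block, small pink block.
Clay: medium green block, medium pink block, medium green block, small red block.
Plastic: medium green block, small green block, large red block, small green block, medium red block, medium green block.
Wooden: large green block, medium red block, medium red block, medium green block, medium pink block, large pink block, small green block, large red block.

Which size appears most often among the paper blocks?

small

Counts by size (restricted to paper blocks): small 2, large 1, medium 1.
The maximum is 2, held uniquely by small.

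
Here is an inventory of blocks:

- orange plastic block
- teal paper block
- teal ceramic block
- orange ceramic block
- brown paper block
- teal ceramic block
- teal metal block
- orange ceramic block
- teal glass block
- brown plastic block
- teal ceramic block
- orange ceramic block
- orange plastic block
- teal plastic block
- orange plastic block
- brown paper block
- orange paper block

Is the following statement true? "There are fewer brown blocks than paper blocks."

True

There are 3 brown blocks.
There are 4 paper blocks.
The claim requires 3 < 4, which holds.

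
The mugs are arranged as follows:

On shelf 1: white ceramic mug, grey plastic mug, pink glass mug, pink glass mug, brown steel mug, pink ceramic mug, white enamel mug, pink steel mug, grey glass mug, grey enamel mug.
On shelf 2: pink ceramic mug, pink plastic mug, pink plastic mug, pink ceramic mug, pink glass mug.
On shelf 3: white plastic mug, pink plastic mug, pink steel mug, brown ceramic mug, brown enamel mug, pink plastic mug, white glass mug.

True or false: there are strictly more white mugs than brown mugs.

|white mugs| = 4.
|brown mugs| = 3.
The claim requires 4 > 3, which holds.

True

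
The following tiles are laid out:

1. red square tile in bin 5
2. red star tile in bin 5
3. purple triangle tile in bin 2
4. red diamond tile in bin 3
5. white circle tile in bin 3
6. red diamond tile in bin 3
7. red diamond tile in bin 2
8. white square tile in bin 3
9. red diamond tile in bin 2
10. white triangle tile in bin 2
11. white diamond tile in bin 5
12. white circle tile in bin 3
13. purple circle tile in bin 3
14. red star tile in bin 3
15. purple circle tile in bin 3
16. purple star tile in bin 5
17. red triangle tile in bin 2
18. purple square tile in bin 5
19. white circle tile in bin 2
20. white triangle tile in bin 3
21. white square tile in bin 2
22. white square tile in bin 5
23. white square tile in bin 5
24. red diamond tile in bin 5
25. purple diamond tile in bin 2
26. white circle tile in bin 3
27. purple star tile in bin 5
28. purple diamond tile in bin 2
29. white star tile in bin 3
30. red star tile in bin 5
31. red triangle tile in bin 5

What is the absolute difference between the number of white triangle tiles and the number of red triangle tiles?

0

white triangle tiles: 2. red triangle tiles: 2.
|2 − 2| = 2 − 2 = 0.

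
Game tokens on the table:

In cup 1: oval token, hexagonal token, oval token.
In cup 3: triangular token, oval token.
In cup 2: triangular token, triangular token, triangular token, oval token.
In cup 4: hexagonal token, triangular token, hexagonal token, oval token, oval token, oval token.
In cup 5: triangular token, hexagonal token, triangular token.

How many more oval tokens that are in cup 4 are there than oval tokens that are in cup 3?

2

oval tokens in cup 4: 3.
oval tokens in cup 3: 1.
3 − 1 = 2.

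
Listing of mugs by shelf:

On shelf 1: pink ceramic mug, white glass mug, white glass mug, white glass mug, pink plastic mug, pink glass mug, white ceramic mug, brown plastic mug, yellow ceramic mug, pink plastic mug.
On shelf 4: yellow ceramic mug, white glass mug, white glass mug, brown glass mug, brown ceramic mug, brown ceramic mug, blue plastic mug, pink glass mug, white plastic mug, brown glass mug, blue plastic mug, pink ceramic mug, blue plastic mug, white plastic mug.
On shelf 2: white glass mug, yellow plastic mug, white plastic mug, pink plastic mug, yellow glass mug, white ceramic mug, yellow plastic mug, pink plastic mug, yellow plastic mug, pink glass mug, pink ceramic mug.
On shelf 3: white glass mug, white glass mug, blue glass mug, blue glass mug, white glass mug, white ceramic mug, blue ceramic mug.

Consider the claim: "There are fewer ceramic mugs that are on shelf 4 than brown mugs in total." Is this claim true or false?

ceramic mugs on shelf 4: 4.
brown mugs: 5.
The claim requires 4 < 5, which holds.

True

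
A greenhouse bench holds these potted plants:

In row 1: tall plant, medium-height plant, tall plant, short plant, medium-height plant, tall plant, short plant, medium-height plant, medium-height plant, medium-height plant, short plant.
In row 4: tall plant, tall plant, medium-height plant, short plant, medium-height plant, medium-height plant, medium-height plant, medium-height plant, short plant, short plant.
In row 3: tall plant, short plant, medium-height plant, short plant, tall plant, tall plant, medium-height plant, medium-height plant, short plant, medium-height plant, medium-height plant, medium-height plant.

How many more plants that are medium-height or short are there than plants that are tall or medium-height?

1

plants that are medium-height or short: 25.
plants that are tall or medium-height: 24.
25 − 24 = 1.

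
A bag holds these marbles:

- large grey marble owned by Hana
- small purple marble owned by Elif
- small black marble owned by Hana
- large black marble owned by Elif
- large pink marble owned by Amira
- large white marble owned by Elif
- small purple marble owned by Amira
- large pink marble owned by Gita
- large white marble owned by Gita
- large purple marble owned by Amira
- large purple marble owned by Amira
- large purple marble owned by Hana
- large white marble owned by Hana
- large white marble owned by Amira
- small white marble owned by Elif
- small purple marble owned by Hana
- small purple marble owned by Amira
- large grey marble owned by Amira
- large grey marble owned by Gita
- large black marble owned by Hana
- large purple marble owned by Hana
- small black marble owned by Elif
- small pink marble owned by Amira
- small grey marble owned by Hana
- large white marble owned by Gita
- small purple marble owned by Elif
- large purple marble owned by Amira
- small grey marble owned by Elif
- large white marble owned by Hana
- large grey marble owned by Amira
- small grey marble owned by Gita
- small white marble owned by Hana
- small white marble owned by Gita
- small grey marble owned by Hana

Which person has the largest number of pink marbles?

Counts by owner (restricted to pink marbles): Amira→2, Gita→1, Hana→0, Elif→0.
The maximum is 2, held uniquely by Amira.

Amira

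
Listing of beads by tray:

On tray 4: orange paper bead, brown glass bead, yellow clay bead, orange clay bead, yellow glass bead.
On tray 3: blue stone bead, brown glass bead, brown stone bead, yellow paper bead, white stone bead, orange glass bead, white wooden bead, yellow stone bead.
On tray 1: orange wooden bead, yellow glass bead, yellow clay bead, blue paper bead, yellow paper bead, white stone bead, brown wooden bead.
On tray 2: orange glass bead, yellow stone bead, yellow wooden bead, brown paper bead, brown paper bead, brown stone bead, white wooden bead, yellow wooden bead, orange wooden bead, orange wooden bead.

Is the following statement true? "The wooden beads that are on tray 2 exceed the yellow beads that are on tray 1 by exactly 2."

|wooden beads on tray 2| = 5.
|yellow beads on tray 1| = 3.
The claim requires 5 − 3 (= 2) to equal 2, which holds.

True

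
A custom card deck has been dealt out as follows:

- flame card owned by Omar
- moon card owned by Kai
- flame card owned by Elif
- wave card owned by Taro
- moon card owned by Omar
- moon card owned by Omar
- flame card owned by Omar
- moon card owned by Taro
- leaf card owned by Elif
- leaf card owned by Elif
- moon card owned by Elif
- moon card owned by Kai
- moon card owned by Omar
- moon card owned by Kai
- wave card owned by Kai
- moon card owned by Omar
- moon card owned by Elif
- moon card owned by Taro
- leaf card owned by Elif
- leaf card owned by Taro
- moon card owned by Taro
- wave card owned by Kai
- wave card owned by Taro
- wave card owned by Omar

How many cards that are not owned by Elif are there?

18

Total cards: 24; with the excluded value: 6; remaining 24 − 6 = 18.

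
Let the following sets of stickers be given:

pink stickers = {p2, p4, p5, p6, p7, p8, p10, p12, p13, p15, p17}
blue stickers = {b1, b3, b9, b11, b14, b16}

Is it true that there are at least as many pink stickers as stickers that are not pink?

True

There are 11 pink stickers.
There are 6 stickers that are not pink.
The claim requires 11 ≥ 6, which holds.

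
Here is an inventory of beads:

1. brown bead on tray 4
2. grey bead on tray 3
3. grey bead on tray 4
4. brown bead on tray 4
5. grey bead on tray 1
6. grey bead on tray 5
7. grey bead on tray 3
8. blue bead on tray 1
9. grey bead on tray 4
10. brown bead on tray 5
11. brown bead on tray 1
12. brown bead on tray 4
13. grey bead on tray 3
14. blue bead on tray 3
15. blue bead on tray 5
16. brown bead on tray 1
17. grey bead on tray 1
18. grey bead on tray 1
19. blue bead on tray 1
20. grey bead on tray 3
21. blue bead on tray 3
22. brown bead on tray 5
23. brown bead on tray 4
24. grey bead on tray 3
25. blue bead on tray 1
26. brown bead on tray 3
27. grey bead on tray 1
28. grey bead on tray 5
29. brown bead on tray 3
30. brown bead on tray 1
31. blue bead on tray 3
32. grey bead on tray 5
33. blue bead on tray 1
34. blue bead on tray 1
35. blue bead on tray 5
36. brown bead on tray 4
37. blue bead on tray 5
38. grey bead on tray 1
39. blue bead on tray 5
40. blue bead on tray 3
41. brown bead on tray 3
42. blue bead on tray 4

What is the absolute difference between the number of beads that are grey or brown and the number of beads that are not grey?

beads that are grey or brown: 28. beads that are not grey: 27.
|28 − 27| = 28 − 27 = 1.

1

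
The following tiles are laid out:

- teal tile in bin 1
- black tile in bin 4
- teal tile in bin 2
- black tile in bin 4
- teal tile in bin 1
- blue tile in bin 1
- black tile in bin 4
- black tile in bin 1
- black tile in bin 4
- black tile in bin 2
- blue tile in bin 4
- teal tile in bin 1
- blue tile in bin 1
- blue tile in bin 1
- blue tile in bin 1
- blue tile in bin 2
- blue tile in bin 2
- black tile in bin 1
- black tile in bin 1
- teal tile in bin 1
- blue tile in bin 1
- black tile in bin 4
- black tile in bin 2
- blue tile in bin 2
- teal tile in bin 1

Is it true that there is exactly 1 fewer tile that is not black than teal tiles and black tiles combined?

True

|tiles that are not black| = 15.
teal tiles: 6; black tiles: 10; combined: 6 + 10 = 16.
The claim requires 16 − 15 (= 1) to equal 1, which holds.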